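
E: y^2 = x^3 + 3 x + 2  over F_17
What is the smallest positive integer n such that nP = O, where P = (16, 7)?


Compute successive multiples of P until we hit O:
  1P = (16, 7)
  2P = (6, 7)
  3P = (12, 10)
  4P = (14, 0)
  5P = (12, 7)
  6P = (6, 10)
  7P = (16, 10)
  8P = O

ord(P) = 8


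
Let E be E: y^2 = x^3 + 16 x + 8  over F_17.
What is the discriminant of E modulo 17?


4 a^3 + 27 b^2 = 4*16^3 + 27*8^2 = 16384 + 1728 = 18112
Delta = -16 * (18112) = -289792
Delta mod 17 = 7

Delta = 7 (mod 17)


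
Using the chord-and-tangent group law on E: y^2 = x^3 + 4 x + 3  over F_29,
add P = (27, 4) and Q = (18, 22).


P != Q, so use the chord formula.
s = (y2 - y1) / (x2 - x1) = (18) / (20) mod 29 = 27
x3 = s^2 - x1 - x2 mod 29 = 27^2 - 27 - 18 = 17
y3 = s (x1 - x3) - y1 mod 29 = 27 * (27 - 17) - 4 = 5

P + Q = (17, 5)


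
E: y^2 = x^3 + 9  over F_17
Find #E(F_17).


For each x in F_17, count y with y^2 = x^3 + 0 x + 9 mod 17:
  x = 0: RHS = 9, y in [3, 14]  -> 2 point(s)
  x = 2: RHS = 0, y in [0]  -> 1 point(s)
  x = 3: RHS = 2, y in [6, 11]  -> 2 point(s)
  x = 5: RHS = 15, y in [7, 10]  -> 2 point(s)
  x = 6: RHS = 4, y in [2, 15]  -> 2 point(s)
  x = 13: RHS = 13, y in [8, 9]  -> 2 point(s)
  x = 14: RHS = 16, y in [4, 13]  -> 2 point(s)
  x = 15: RHS = 1, y in [1, 16]  -> 2 point(s)
  x = 16: RHS = 8, y in [5, 12]  -> 2 point(s)
Affine points: 17. Add the point at infinity: total = 18.

#E(F_17) = 18


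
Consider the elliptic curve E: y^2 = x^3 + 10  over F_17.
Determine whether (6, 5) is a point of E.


Check whether y^2 = x^3 + 0 x + 10 (mod 17) for (x, y) = (6, 5).
LHS: y^2 = 5^2 mod 17 = 8
RHS: x^3 + 0 x + 10 = 6^3 + 0*6 + 10 mod 17 = 5
LHS != RHS

No, not on the curve


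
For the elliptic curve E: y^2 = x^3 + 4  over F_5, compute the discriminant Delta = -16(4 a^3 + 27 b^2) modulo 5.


4 a^3 + 27 b^2 = 4*0^3 + 27*4^2 = 0 + 432 = 432
Delta = -16 * (432) = -6912
Delta mod 5 = 3

Delta = 3 (mod 5)


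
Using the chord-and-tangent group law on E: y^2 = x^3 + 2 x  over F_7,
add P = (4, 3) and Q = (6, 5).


P != Q, so use the chord formula.
s = (y2 - y1) / (x2 - x1) = (2) / (2) mod 7 = 1
x3 = s^2 - x1 - x2 mod 7 = 1^2 - 4 - 6 = 5
y3 = s (x1 - x3) - y1 mod 7 = 1 * (4 - 5) - 3 = 3

P + Q = (5, 3)


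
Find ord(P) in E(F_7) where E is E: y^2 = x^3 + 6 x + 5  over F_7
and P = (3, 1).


Compute successive multiples of P until we hit O:
  1P = (3, 1)
  2P = (2, 5)
  3P = (4, 3)
  4P = (4, 4)
  5P = (2, 2)
  6P = (3, 6)
  7P = O

ord(P) = 7


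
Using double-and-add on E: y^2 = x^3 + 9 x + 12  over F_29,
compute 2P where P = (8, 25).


k = 2 = 10_2 (binary, LSB first: 01)
Double-and-add from P = (8, 25):
  bit 0 = 0: acc unchanged = O
  bit 1 = 1: acc = O + (4, 5) = (4, 5)

2P = (4, 5)


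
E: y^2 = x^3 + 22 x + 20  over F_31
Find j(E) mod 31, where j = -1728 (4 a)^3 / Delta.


Delta = -16(4 a^3 + 27 b^2) mod 31 = 26
-1728 * (4 a)^3 = -1728 * (4*22)^3 mod 31 = 23
j = 23 * 26^(-1) mod 31 = 14

j = 14 (mod 31)


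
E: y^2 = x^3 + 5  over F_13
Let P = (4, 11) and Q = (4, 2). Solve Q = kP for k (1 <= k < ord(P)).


Enumerate multiples of P until we hit Q = (4, 2):
  1P = (4, 11)
  2P = (6, 0)
  3P = (4, 2)
Match found at i = 3.

k = 3


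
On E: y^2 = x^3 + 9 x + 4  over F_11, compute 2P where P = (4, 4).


Doubling: s = (3 x1^2 + a) / (2 y1)
s = (3*4^2 + 9) / (2*4) mod 11 = 3
x3 = s^2 - 2 x1 mod 11 = 3^2 - 2*4 = 1
y3 = s (x1 - x3) - y1 mod 11 = 3 * (4 - 1) - 4 = 5

2P = (1, 5)


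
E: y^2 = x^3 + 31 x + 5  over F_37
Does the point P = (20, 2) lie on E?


Check whether y^2 = x^3 + 31 x + 5 (mod 37) for (x, y) = (20, 2).
LHS: y^2 = 2^2 mod 37 = 4
RHS: x^3 + 31 x + 5 = 20^3 + 31*20 + 5 mod 37 = 4
LHS = RHS

Yes, on the curve


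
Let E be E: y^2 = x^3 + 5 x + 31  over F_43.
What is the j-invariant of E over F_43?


Delta = -16(4 a^3 + 27 b^2) mod 43 = 11
-1728 * (4 a)^3 = -1728 * (4*5)^3 mod 43 = 27
j = 27 * 11^(-1) mod 43 = 22

j = 22 (mod 43)


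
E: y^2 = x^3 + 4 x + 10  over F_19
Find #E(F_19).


For each x in F_19, count y with y^2 = x^3 + 4 x + 10 mod 19:
  x = 2: RHS = 7, y in [8, 11]  -> 2 point(s)
  x = 3: RHS = 11, y in [7, 12]  -> 2 point(s)
  x = 7: RHS = 1, y in [1, 18]  -> 2 point(s)
  x = 10: RHS = 5, y in [9, 10]  -> 2 point(s)
  x = 11: RHS = 17, y in [6, 13]  -> 2 point(s)
  x = 12: RHS = 0, y in [0]  -> 1 point(s)
  x = 13: RHS = 17, y in [6, 13]  -> 2 point(s)
  x = 14: RHS = 17, y in [6, 13]  -> 2 point(s)
  x = 15: RHS = 6, y in [5, 14]  -> 2 point(s)
  x = 16: RHS = 9, y in [3, 16]  -> 2 point(s)
  x = 18: RHS = 5, y in [9, 10]  -> 2 point(s)
Affine points: 21. Add the point at infinity: total = 22.

#E(F_19) = 22


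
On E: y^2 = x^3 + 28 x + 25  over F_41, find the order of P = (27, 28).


Compute successive multiples of P until we hit O:
  1P = (27, 28)
  2P = (26, 24)
  3P = (4, 23)
  4P = (14, 39)
  5P = (16, 10)
  6P = (0, 5)
  7P = (19, 35)
  8P = (31, 37)
  ... (continuing to 39P)
  39P = O

ord(P) = 39


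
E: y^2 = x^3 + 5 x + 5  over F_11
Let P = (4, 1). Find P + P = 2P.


Doubling: s = (3 x1^2 + a) / (2 y1)
s = (3*4^2 + 5) / (2*1) mod 11 = 10
x3 = s^2 - 2 x1 mod 11 = 10^2 - 2*4 = 4
y3 = s (x1 - x3) - y1 mod 11 = 10 * (4 - 4) - 1 = 10

2P = (4, 10)


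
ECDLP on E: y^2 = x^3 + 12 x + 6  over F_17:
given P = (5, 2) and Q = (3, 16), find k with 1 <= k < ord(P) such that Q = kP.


Enumerate multiples of P until we hit Q = (3, 16):
  1P = (5, 2)
  2P = (3, 16)
Match found at i = 2.

k = 2


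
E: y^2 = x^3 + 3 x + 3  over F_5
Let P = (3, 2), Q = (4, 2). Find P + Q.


P != Q, so use the chord formula.
s = (y2 - y1) / (x2 - x1) = (0) / (1) mod 5 = 0
x3 = s^2 - x1 - x2 mod 5 = 0^2 - 3 - 4 = 3
y3 = s (x1 - x3) - y1 mod 5 = 0 * (3 - 3) - 2 = 3

P + Q = (3, 3)


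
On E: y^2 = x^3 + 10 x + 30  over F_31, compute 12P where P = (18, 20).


k = 12 = 1100_2 (binary, LSB first: 0011)
Double-and-add from P = (18, 20):
  bit 0 = 0: acc unchanged = O
  bit 1 = 0: acc unchanged = O
  bit 2 = 1: acc = O + (16, 15) = (16, 15)
  bit 3 = 1: acc = (16, 15) + (8, 23) = (8, 8)

12P = (8, 8)


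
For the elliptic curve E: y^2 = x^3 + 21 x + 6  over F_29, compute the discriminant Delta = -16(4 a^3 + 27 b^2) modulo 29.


4 a^3 + 27 b^2 = 4*21^3 + 27*6^2 = 37044 + 972 = 38016
Delta = -16 * (38016) = -608256
Delta mod 29 = 19

Delta = 19 (mod 29)


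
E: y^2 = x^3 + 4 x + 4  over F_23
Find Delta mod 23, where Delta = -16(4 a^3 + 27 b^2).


4 a^3 + 27 b^2 = 4*4^3 + 27*4^2 = 256 + 432 = 688
Delta = -16 * (688) = -11008
Delta mod 23 = 9

Delta = 9 (mod 23)


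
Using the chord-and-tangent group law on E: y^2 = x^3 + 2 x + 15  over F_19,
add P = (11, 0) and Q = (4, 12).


P != Q, so use the chord formula.
s = (y2 - y1) / (x2 - x1) = (12) / (12) mod 19 = 1
x3 = s^2 - x1 - x2 mod 19 = 1^2 - 11 - 4 = 5
y3 = s (x1 - x3) - y1 mod 19 = 1 * (11 - 5) - 0 = 6

P + Q = (5, 6)


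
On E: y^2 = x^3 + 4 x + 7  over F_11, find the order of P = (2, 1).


Compute successive multiples of P until we hit O:
  1P = (2, 1)
  2P = (5, 8)
  3P = (7, 2)
  4P = (6, 7)
  5P = (8, 1)
  6P = (1, 10)
  7P = (1, 1)
  8P = (8, 10)
  ... (continuing to 13P)
  13P = O

ord(P) = 13


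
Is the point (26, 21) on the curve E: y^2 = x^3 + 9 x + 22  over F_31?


Check whether y^2 = x^3 + 9 x + 22 (mod 31) for (x, y) = (26, 21).
LHS: y^2 = 21^2 mod 31 = 7
RHS: x^3 + 9 x + 22 = 26^3 + 9*26 + 22 mod 31 = 7
LHS = RHS

Yes, on the curve


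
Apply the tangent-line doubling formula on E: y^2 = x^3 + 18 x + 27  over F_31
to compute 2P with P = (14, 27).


Doubling: s = (3 x1^2 + a) / (2 y1)
s = (3*14^2 + 18) / (2*27) mod 31 = 25
x3 = s^2 - 2 x1 mod 31 = 25^2 - 2*14 = 8
y3 = s (x1 - x3) - y1 mod 31 = 25 * (14 - 8) - 27 = 30

2P = (8, 30)


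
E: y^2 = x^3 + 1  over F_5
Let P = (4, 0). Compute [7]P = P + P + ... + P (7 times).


k = 7 = 111_2 (binary, LSB first: 111)
Double-and-add from P = (4, 0):
  bit 0 = 1: acc = O + (4, 0) = (4, 0)
  bit 1 = 1: acc = (4, 0) + O = (4, 0)
  bit 2 = 1: acc = (4, 0) + O = (4, 0)

7P = (4, 0)


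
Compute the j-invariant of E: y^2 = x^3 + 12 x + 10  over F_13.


Delta = -16(4 a^3 + 27 b^2) mod 13 = 11
-1728 * (4 a)^3 = -1728 * (4*12)^3 mod 13 = 1
j = 1 * 11^(-1) mod 13 = 6

j = 6 (mod 13)


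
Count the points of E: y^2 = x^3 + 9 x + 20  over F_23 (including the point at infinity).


For each x in F_23, count y with y^2 = x^3 + 9 x + 20 mod 23:
  x = 2: RHS = 0, y in [0]  -> 1 point(s)
  x = 5: RHS = 6, y in [11, 12]  -> 2 point(s)
  x = 7: RHS = 12, y in [9, 14]  -> 2 point(s)
  x = 8: RHS = 6, y in [11, 12]  -> 2 point(s)
  x = 9: RHS = 2, y in [5, 18]  -> 2 point(s)
  x = 10: RHS = 6, y in [11, 12]  -> 2 point(s)
  x = 11: RHS = 1, y in [1, 22]  -> 2 point(s)
  x = 12: RHS = 16, y in [4, 19]  -> 2 point(s)
  x = 17: RHS = 3, y in [7, 16]  -> 2 point(s)
  x = 19: RHS = 12, y in [9, 14]  -> 2 point(s)
  x = 20: RHS = 12, y in [9, 14]  -> 2 point(s)
Affine points: 21. Add the point at infinity: total = 22.

#E(F_23) = 22


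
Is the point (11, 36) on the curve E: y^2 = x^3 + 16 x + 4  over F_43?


Check whether y^2 = x^3 + 16 x + 4 (mod 43) for (x, y) = (11, 36).
LHS: y^2 = 36^2 mod 43 = 6
RHS: x^3 + 16 x + 4 = 11^3 + 16*11 + 4 mod 43 = 6
LHS = RHS

Yes, on the curve


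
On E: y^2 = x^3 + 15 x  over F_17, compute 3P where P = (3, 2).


k = 3 = 11_2 (binary, LSB first: 11)
Double-and-add from P = (3, 2):
  bit 0 = 1: acc = O + (3, 2) = (3, 2)
  bit 1 = 1: acc = (3, 2) + (15, 8) = (12, 2)

3P = (12, 2)


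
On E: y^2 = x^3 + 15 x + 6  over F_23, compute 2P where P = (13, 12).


Doubling: s = (3 x1^2 + a) / (2 y1)
s = (3*13^2 + 15) / (2*12) mod 23 = 16
x3 = s^2 - 2 x1 mod 23 = 16^2 - 2*13 = 0
y3 = s (x1 - x3) - y1 mod 23 = 16 * (13 - 0) - 12 = 12

2P = (0, 12)


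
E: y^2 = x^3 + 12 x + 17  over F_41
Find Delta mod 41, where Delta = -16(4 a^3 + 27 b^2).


4 a^3 + 27 b^2 = 4*12^3 + 27*17^2 = 6912 + 7803 = 14715
Delta = -16 * (14715) = -235440
Delta mod 41 = 23

Delta = 23 (mod 41)


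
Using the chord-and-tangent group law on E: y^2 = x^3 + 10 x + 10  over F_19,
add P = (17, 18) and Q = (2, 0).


P != Q, so use the chord formula.
s = (y2 - y1) / (x2 - x1) = (1) / (4) mod 19 = 5
x3 = s^2 - x1 - x2 mod 19 = 5^2 - 17 - 2 = 6
y3 = s (x1 - x3) - y1 mod 19 = 5 * (17 - 6) - 18 = 18

P + Q = (6, 18)


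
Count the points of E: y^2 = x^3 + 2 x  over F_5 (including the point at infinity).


For each x in F_5, count y with y^2 = x^3 + 2 x + 0 mod 5:
  x = 0: RHS = 0, y in [0]  -> 1 point(s)
Affine points: 1. Add the point at infinity: total = 2.

#E(F_5) = 2


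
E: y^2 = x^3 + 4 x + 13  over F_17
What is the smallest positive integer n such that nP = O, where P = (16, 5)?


Compute successive multiples of P until we hit O:
  1P = (16, 5)
  2P = (3, 16)
  3P = (13, 16)
  4P = (9, 9)
  5P = (1, 1)
  6P = (4, 5)
  7P = (14, 12)
  8P = (12, 15)
  ... (continuing to 25P)
  25P = O

ord(P) = 25


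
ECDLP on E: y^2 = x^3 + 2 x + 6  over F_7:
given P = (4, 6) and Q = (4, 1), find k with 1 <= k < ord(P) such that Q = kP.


Enumerate multiples of P until we hit Q = (4, 1):
  1P = (4, 6)
  2P = (1, 3)
  3P = (3, 2)
  4P = (2, 2)
  5P = (5, 6)
  6P = (5, 1)
  7P = (2, 5)
  8P = (3, 5)
  9P = (1, 4)
  10P = (4, 1)
Match found at i = 10.

k = 10


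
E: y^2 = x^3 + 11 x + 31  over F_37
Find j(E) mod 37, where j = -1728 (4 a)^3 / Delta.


Delta = -16(4 a^3 + 27 b^2) mod 37 = 15
-1728 * (4 a)^3 = -1728 * (4*11)^3 mod 37 = 36
j = 36 * 15^(-1) mod 37 = 32

j = 32 (mod 37)


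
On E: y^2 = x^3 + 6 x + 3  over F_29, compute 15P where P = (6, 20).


k = 15 = 1111_2 (binary, LSB first: 1111)
Double-and-add from P = (6, 20):
  bit 0 = 1: acc = O + (6, 20) = (6, 20)
  bit 1 = 1: acc = (6, 20) + (12, 18) = (24, 15)
  bit 2 = 1: acc = (24, 15) + (4, 2) = (26, 4)
  bit 3 = 1: acc = (26, 4) + (22, 16) = (19, 4)

15P = (19, 4)


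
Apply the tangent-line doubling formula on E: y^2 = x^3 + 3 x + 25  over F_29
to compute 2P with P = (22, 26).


Doubling: s = (3 x1^2 + a) / (2 y1)
s = (3*22^2 + 3) / (2*26) mod 29 = 4
x3 = s^2 - 2 x1 mod 29 = 4^2 - 2*22 = 1
y3 = s (x1 - x3) - y1 mod 29 = 4 * (22 - 1) - 26 = 0

2P = (1, 0)


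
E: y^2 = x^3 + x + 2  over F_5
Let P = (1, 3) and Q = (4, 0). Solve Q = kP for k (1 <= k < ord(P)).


Enumerate multiples of P until we hit Q = (4, 0):
  1P = (1, 3)
  2P = (4, 0)
Match found at i = 2.

k = 2


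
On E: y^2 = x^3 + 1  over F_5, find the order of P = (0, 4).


Compute successive multiples of P until we hit O:
  1P = (0, 4)
  2P = (0, 1)
  3P = O

ord(P) = 3


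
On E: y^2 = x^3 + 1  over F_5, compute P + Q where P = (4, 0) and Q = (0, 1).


P != Q, so use the chord formula.
s = (y2 - y1) / (x2 - x1) = (1) / (1) mod 5 = 1
x3 = s^2 - x1 - x2 mod 5 = 1^2 - 4 - 0 = 2
y3 = s (x1 - x3) - y1 mod 5 = 1 * (4 - 2) - 0 = 2

P + Q = (2, 2)


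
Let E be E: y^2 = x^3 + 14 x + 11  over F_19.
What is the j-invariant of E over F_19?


Delta = -16(4 a^3 + 27 b^2) mod 19 = 17
-1728 * (4 a)^3 = -1728 * (4*14)^3 mod 19 = 18
j = 18 * 17^(-1) mod 19 = 10

j = 10 (mod 19)


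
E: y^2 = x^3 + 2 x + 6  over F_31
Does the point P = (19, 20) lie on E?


Check whether y^2 = x^3 + 2 x + 6 (mod 31) for (x, y) = (19, 20).
LHS: y^2 = 20^2 mod 31 = 28
RHS: x^3 + 2 x + 6 = 19^3 + 2*19 + 6 mod 31 = 21
LHS != RHS

No, not on the curve


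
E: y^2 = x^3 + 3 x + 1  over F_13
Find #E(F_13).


For each x in F_13, count y with y^2 = x^3 + 3 x + 1 mod 13:
  x = 0: RHS = 1, y in [1, 12]  -> 2 point(s)
  x = 4: RHS = 12, y in [5, 8]  -> 2 point(s)
  x = 6: RHS = 1, y in [1, 12]  -> 2 point(s)
  x = 7: RHS = 1, y in [1, 12]  -> 2 point(s)
  x = 8: RHS = 4, y in [2, 11]  -> 2 point(s)
  x = 9: RHS = 3, y in [4, 9]  -> 2 point(s)
  x = 10: RHS = 4, y in [2, 11]  -> 2 point(s)
  x = 11: RHS = 0, y in [0]  -> 1 point(s)
  x = 12: RHS = 10, y in [6, 7]  -> 2 point(s)
Affine points: 17. Add the point at infinity: total = 18.

#E(F_13) = 18


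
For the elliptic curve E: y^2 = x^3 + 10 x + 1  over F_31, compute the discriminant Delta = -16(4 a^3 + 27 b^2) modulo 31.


4 a^3 + 27 b^2 = 4*10^3 + 27*1^2 = 4000 + 27 = 4027
Delta = -16 * (4027) = -64432
Delta mod 31 = 17

Delta = 17 (mod 31)


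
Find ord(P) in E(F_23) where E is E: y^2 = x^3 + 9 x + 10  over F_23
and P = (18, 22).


Compute successive multiples of P until we hit O:
  1P = (18, 22)
  2P = (3, 15)
  3P = (6, 2)
  4P = (12, 11)
  5P = (20, 5)
  6P = (17, 4)
  7P = (13, 22)
  8P = (15, 1)
  ... (continuing to 28P)
  28P = O

ord(P) = 28


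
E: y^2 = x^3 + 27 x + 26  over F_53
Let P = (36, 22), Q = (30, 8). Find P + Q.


P != Q, so use the chord formula.
s = (y2 - y1) / (x2 - x1) = (39) / (47) mod 53 = 20
x3 = s^2 - x1 - x2 mod 53 = 20^2 - 36 - 30 = 16
y3 = s (x1 - x3) - y1 mod 53 = 20 * (36 - 16) - 22 = 7

P + Q = (16, 7)


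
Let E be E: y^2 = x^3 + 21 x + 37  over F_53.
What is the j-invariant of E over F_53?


Delta = -16(4 a^3 + 27 b^2) mod 53 = 14
-1728 * (4 a)^3 = -1728 * (4*21)^3 mod 53 = 52
j = 52 * 14^(-1) mod 53 = 34

j = 34 (mod 53)


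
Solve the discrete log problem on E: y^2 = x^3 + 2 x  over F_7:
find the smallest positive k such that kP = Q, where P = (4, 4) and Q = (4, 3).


Enumerate multiples of P until we hit Q = (4, 3):
  1P = (4, 4)
  2P = (0, 0)
  3P = (4, 3)
Match found at i = 3.

k = 3


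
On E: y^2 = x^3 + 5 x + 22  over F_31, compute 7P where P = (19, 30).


k = 7 = 111_2 (binary, LSB first: 111)
Double-and-add from P = (19, 30):
  bit 0 = 1: acc = O + (19, 30) = (19, 30)
  bit 1 = 1: acc = (19, 30) + (3, 8) = (23, 11)
  bit 2 = 1: acc = (23, 11) + (29, 2) = (20, 0)

7P = (20, 0)


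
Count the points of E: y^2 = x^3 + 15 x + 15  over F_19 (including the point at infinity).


For each x in F_19, count y with y^2 = x^3 + 15 x + 15 mod 19:
  x = 3: RHS = 11, y in [7, 12]  -> 2 point(s)
  x = 4: RHS = 6, y in [5, 14]  -> 2 point(s)
  x = 5: RHS = 6, y in [5, 14]  -> 2 point(s)
  x = 6: RHS = 17, y in [6, 13]  -> 2 point(s)
  x = 7: RHS = 7, y in [8, 11]  -> 2 point(s)
  x = 8: RHS = 1, y in [1, 18]  -> 2 point(s)
  x = 9: RHS = 5, y in [9, 10]  -> 2 point(s)
  x = 10: RHS = 6, y in [5, 14]  -> 2 point(s)
  x = 12: RHS = 4, y in [2, 17]  -> 2 point(s)
  x = 14: RHS = 5, y in [9, 10]  -> 2 point(s)
  x = 15: RHS = 5, y in [9, 10]  -> 2 point(s)
  x = 16: RHS = 0, y in [0]  -> 1 point(s)
Affine points: 23. Add the point at infinity: total = 24.

#E(F_19) = 24


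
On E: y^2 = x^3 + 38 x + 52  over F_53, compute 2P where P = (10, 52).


Doubling: s = (3 x1^2 + a) / (2 y1)
s = (3*10^2 + 38) / (2*52) mod 53 = 43
x3 = s^2 - 2 x1 mod 53 = 43^2 - 2*10 = 27
y3 = s (x1 - x3) - y1 mod 53 = 43 * (10 - 27) - 52 = 12

2P = (27, 12)


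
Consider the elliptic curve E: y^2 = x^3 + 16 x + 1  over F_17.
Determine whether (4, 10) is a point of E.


Check whether y^2 = x^3 + 16 x + 1 (mod 17) for (x, y) = (4, 10).
LHS: y^2 = 10^2 mod 17 = 15
RHS: x^3 + 16 x + 1 = 4^3 + 16*4 + 1 mod 17 = 10
LHS != RHS

No, not on the curve


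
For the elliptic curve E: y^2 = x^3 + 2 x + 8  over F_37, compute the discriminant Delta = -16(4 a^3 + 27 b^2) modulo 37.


4 a^3 + 27 b^2 = 4*2^3 + 27*8^2 = 32 + 1728 = 1760
Delta = -16 * (1760) = -28160
Delta mod 37 = 34

Delta = 34 (mod 37)


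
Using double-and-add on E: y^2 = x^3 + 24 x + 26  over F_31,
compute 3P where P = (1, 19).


k = 3 = 11_2 (binary, LSB first: 11)
Double-and-add from P = (1, 19):
  bit 0 = 1: acc = O + (1, 19) = (1, 19)
  bit 1 = 1: acc = (1, 19) + (23, 29) = (9, 14)

3P = (9, 14)


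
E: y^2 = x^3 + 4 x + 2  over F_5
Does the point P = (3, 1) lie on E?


Check whether y^2 = x^3 + 4 x + 2 (mod 5) for (x, y) = (3, 1).
LHS: y^2 = 1^2 mod 5 = 1
RHS: x^3 + 4 x + 2 = 3^3 + 4*3 + 2 mod 5 = 1
LHS = RHS

Yes, on the curve


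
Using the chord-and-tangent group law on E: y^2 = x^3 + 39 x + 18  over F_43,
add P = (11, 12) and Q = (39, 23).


P != Q, so use the chord formula.
s = (y2 - y1) / (x2 - x1) = (11) / (28) mod 43 = 5
x3 = s^2 - x1 - x2 mod 43 = 5^2 - 11 - 39 = 18
y3 = s (x1 - x3) - y1 mod 43 = 5 * (11 - 18) - 12 = 39

P + Q = (18, 39)


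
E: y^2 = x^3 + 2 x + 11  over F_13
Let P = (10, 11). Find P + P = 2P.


Doubling: s = (3 x1^2 + a) / (2 y1)
s = (3*10^2 + 2) / (2*11) mod 13 = 9
x3 = s^2 - 2 x1 mod 13 = 9^2 - 2*10 = 9
y3 = s (x1 - x3) - y1 mod 13 = 9 * (10 - 9) - 11 = 11

2P = (9, 11)


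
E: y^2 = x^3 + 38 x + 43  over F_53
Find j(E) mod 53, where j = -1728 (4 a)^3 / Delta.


Delta = -16(4 a^3 + 27 b^2) mod 53 = 20
-1728 * (4 a)^3 = -1728 * (4*38)^3 mod 53 = 5
j = 5 * 20^(-1) mod 53 = 40

j = 40 (mod 53)


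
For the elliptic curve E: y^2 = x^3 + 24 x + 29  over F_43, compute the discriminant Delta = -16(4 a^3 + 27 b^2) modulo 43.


4 a^3 + 27 b^2 = 4*24^3 + 27*29^2 = 55296 + 22707 = 78003
Delta = -16 * (78003) = -1248048
Delta mod 43 = 27

Delta = 27 (mod 43)


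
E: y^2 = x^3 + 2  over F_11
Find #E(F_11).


For each x in F_11, count y with y^2 = x^3 + 0 x + 2 mod 11:
  x = 1: RHS = 3, y in [5, 6]  -> 2 point(s)
  x = 4: RHS = 0, y in [0]  -> 1 point(s)
  x = 6: RHS = 9, y in [3, 8]  -> 2 point(s)
  x = 7: RHS = 4, y in [2, 9]  -> 2 point(s)
  x = 9: RHS = 5, y in [4, 7]  -> 2 point(s)
  x = 10: RHS = 1, y in [1, 10]  -> 2 point(s)
Affine points: 11. Add the point at infinity: total = 12.

#E(F_11) = 12


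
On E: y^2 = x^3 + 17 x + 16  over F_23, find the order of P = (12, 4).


Compute successive multiples of P until we hit O:
  1P = (12, 4)
  2P = (7, 15)
  3P = (7, 8)
  4P = (12, 19)
  5P = O

ord(P) = 5


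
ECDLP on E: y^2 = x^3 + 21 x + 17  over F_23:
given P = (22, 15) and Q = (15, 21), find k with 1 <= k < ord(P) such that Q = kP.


Enumerate multiples of P until we hit Q = (15, 21):
  1P = (22, 15)
  2P = (10, 13)
  3P = (7, 22)
  4P = (21, 6)
  5P = (15, 2)
  6P = (4, 2)
  7P = (1, 4)
  8P = (13, 16)
  9P = (13, 7)
  10P = (1, 19)
  11P = (4, 21)
  12P = (15, 21)
Match found at i = 12.

k = 12


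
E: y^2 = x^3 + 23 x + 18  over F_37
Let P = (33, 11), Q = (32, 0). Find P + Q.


P != Q, so use the chord formula.
s = (y2 - y1) / (x2 - x1) = (26) / (36) mod 37 = 11
x3 = s^2 - x1 - x2 mod 37 = 11^2 - 33 - 32 = 19
y3 = s (x1 - x3) - y1 mod 37 = 11 * (33 - 19) - 11 = 32

P + Q = (19, 32)


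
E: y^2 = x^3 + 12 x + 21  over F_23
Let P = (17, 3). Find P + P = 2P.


Doubling: s = (3 x1^2 + a) / (2 y1)
s = (3*17^2 + 12) / (2*3) mod 23 = 20
x3 = s^2 - 2 x1 mod 23 = 20^2 - 2*17 = 21
y3 = s (x1 - x3) - y1 mod 23 = 20 * (17 - 21) - 3 = 9

2P = (21, 9)


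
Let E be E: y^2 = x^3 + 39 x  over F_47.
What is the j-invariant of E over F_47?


Delta = -16(4 a^3 + 27 b^2) mod 47 = 9
-1728 * (4 a)^3 = -1728 * (4*39)^3 mod 47 = 42
j = 42 * 9^(-1) mod 47 = 36

j = 36 (mod 47)


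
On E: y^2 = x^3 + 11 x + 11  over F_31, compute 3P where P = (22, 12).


k = 3 = 11_2 (binary, LSB first: 11)
Double-and-add from P = (22, 12):
  bit 0 = 1: acc = O + (22, 12) = (22, 12)
  bit 1 = 1: acc = (22, 12) + (20, 4) = (5, 25)

3P = (5, 25)


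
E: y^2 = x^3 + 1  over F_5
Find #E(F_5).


For each x in F_5, count y with y^2 = x^3 + 0 x + 1 mod 5:
  x = 0: RHS = 1, y in [1, 4]  -> 2 point(s)
  x = 2: RHS = 4, y in [2, 3]  -> 2 point(s)
  x = 4: RHS = 0, y in [0]  -> 1 point(s)
Affine points: 5. Add the point at infinity: total = 6.

#E(F_5) = 6


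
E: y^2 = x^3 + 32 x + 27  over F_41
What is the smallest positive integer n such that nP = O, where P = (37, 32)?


Compute successive multiples of P until we hit O:
  1P = (37, 32)
  2P = (7, 26)
  3P = (20, 37)
  4P = (17, 20)
  5P = (30, 5)
  6P = (19, 14)
  7P = (27, 19)
  8P = (16, 24)
  ... (continuing to 33P)
  33P = O

ord(P) = 33


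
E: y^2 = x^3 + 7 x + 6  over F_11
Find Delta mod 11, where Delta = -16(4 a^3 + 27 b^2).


4 a^3 + 27 b^2 = 4*7^3 + 27*6^2 = 1372 + 972 = 2344
Delta = -16 * (2344) = -37504
Delta mod 11 = 6

Delta = 6 (mod 11)


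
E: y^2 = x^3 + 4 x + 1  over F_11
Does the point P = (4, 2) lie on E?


Check whether y^2 = x^3 + 4 x + 1 (mod 11) for (x, y) = (4, 2).
LHS: y^2 = 2^2 mod 11 = 4
RHS: x^3 + 4 x + 1 = 4^3 + 4*4 + 1 mod 11 = 4
LHS = RHS

Yes, on the curve


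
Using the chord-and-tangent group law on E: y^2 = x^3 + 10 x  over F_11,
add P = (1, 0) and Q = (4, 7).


P != Q, so use the chord formula.
s = (y2 - y1) / (x2 - x1) = (7) / (3) mod 11 = 6
x3 = s^2 - x1 - x2 mod 11 = 6^2 - 1 - 4 = 9
y3 = s (x1 - x3) - y1 mod 11 = 6 * (1 - 9) - 0 = 7

P + Q = (9, 7)


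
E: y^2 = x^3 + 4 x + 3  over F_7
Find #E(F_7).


For each x in F_7, count y with y^2 = x^3 + 4 x + 3 mod 7:
  x = 1: RHS = 1, y in [1, 6]  -> 2 point(s)
  x = 3: RHS = 0, y in [0]  -> 1 point(s)
  x = 5: RHS = 1, y in [1, 6]  -> 2 point(s)
Affine points: 5. Add the point at infinity: total = 6.

#E(F_7) = 6


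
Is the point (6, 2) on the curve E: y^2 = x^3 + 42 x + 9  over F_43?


Check whether y^2 = x^3 + 42 x + 9 (mod 43) for (x, y) = (6, 2).
LHS: y^2 = 2^2 mod 43 = 4
RHS: x^3 + 42 x + 9 = 6^3 + 42*6 + 9 mod 43 = 4
LHS = RHS

Yes, on the curve


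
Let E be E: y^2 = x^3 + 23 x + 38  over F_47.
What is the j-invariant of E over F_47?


Delta = -16(4 a^3 + 27 b^2) mod 47 = 31
-1728 * (4 a)^3 = -1728 * (4*23)^3 mod 47 = 6
j = 6 * 31^(-1) mod 47 = 29

j = 29 (mod 47)


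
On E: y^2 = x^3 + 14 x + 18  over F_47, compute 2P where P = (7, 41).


Doubling: s = (3 x1^2 + a) / (2 y1)
s = (3*7^2 + 14) / (2*41) mod 47 = 14
x3 = s^2 - 2 x1 mod 47 = 14^2 - 2*7 = 41
y3 = s (x1 - x3) - y1 mod 47 = 14 * (7 - 41) - 41 = 0

2P = (41, 0)


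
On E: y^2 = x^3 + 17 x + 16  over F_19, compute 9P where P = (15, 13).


k = 9 = 1001_2 (binary, LSB first: 1001)
Double-and-add from P = (15, 13):
  bit 0 = 1: acc = O + (15, 13) = (15, 13)
  bit 1 = 0: acc unchanged = (15, 13)
  bit 2 = 0: acc unchanged = (15, 13)
  bit 3 = 1: acc = (15, 13) + (5, 13) = (18, 6)

9P = (18, 6)


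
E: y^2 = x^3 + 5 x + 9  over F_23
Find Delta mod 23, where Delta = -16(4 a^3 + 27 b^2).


4 a^3 + 27 b^2 = 4*5^3 + 27*9^2 = 500 + 2187 = 2687
Delta = -16 * (2687) = -42992
Delta mod 23 = 18

Delta = 18 (mod 23)


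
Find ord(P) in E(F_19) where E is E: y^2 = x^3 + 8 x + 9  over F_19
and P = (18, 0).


Compute successive multiples of P until we hit O:
  1P = (18, 0)
  2P = O

ord(P) = 2


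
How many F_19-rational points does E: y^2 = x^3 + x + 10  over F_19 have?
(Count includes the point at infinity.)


For each x in F_19, count y with y^2 = x^3 + 1 x + 10 mod 19:
  x = 2: RHS = 1, y in [1, 18]  -> 2 point(s)
  x = 5: RHS = 7, y in [8, 11]  -> 2 point(s)
  x = 6: RHS = 4, y in [2, 17]  -> 2 point(s)
  x = 8: RHS = 17, y in [6, 13]  -> 2 point(s)
  x = 9: RHS = 7, y in [8, 11]  -> 2 point(s)
  x = 13: RHS = 16, y in [4, 15]  -> 2 point(s)
  x = 17: RHS = 0, y in [0]  -> 1 point(s)
Affine points: 13. Add the point at infinity: total = 14.

#E(F_19) = 14


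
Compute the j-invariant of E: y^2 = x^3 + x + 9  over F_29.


Delta = -16(4 a^3 + 27 b^2) mod 29 = 5
-1728 * (4 a)^3 = -1728 * (4*1)^3 mod 29 = 14
j = 14 * 5^(-1) mod 29 = 26

j = 26 (mod 29)


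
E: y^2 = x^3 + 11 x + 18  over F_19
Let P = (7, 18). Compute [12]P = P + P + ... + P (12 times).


k = 12 = 1100_2 (binary, LSB first: 0011)
Double-and-add from P = (7, 18):
  bit 0 = 0: acc unchanged = O
  bit 1 = 0: acc unchanged = O
  bit 2 = 1: acc = O + (17, 11) = (17, 11)
  bit 3 = 1: acc = (17, 11) + (10, 11) = (11, 8)

12P = (11, 8)


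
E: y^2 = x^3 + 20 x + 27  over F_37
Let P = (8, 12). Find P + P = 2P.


Doubling: s = (3 x1^2 + a) / (2 y1)
s = (3*8^2 + 20) / (2*12) mod 37 = 15
x3 = s^2 - 2 x1 mod 37 = 15^2 - 2*8 = 24
y3 = s (x1 - x3) - y1 mod 37 = 15 * (8 - 24) - 12 = 7

2P = (24, 7)


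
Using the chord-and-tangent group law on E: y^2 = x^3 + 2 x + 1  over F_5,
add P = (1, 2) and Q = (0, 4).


P != Q, so use the chord formula.
s = (y2 - y1) / (x2 - x1) = (2) / (4) mod 5 = 3
x3 = s^2 - x1 - x2 mod 5 = 3^2 - 1 - 0 = 3
y3 = s (x1 - x3) - y1 mod 5 = 3 * (1 - 3) - 2 = 2

P + Q = (3, 2)


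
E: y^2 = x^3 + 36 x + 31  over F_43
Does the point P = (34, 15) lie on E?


Check whether y^2 = x^3 + 36 x + 31 (mod 43) for (x, y) = (34, 15).
LHS: y^2 = 15^2 mod 43 = 10
RHS: x^3 + 36 x + 31 = 34^3 + 36*34 + 31 mod 43 = 10
LHS = RHS

Yes, on the curve


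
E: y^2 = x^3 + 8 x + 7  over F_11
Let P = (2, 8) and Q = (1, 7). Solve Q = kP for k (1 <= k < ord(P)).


Enumerate multiples of P until we hit Q = (1, 7):
  1P = (2, 8)
  2P = (1, 7)
Match found at i = 2.

k = 2


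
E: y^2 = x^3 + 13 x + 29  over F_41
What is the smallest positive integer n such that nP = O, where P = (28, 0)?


Compute successive multiples of P until we hit O:
  1P = (28, 0)
  2P = O

ord(P) = 2


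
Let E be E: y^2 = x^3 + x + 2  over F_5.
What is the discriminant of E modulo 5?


4 a^3 + 27 b^2 = 4*1^3 + 27*2^2 = 4 + 108 = 112
Delta = -16 * (112) = -1792
Delta mod 5 = 3

Delta = 3 (mod 5)


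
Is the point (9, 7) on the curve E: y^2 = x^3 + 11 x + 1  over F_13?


Check whether y^2 = x^3 + 11 x + 1 (mod 13) for (x, y) = (9, 7).
LHS: y^2 = 7^2 mod 13 = 10
RHS: x^3 + 11 x + 1 = 9^3 + 11*9 + 1 mod 13 = 10
LHS = RHS

Yes, on the curve


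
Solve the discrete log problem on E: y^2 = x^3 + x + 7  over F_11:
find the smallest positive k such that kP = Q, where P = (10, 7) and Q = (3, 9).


Enumerate multiples of P until we hit Q = (3, 9):
  1P = (10, 7)
  2P = (5, 7)
  3P = (7, 4)
  4P = (6, 8)
  5P = (4, 8)
  6P = (1, 8)
  7P = (3, 2)
  8P = (3, 9)
Match found at i = 8.

k = 8


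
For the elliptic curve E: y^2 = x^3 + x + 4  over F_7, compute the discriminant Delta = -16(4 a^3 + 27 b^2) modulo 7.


4 a^3 + 27 b^2 = 4*1^3 + 27*4^2 = 4 + 432 = 436
Delta = -16 * (436) = -6976
Delta mod 7 = 3

Delta = 3 (mod 7)


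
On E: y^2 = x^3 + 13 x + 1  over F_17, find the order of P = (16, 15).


Compute successive multiples of P until we hit O:
  1P = (16, 15)
  2P = (1, 10)
  3P = (2, 1)
  4P = (0, 1)
  5P = (10, 3)
  6P = (12, 10)
  7P = (15, 16)
  8P = (4, 7)
  ... (continuing to 25P)
  25P = O

ord(P) = 25


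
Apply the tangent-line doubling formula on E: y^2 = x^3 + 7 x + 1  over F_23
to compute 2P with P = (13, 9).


Doubling: s = (3 x1^2 + a) / (2 y1)
s = (3*13^2 + 7) / (2*9) mod 23 = 3
x3 = s^2 - 2 x1 mod 23 = 3^2 - 2*13 = 6
y3 = s (x1 - x3) - y1 mod 23 = 3 * (13 - 6) - 9 = 12

2P = (6, 12)


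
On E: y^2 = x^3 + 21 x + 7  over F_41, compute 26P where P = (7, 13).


k = 26 = 11010_2 (binary, LSB first: 01011)
Double-and-add from P = (7, 13):
  bit 0 = 0: acc unchanged = O
  bit 1 = 1: acc = O + (36, 33) = (36, 33)
  bit 2 = 0: acc unchanged = (36, 33)
  bit 3 = 1: acc = (36, 33) + (21, 22) = (29, 35)
  bit 4 = 1: acc = (29, 35) + (8, 21) = (9, 33)

26P = (9, 33)


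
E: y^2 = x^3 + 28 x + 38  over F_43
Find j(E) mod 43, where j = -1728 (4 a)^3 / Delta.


Delta = -16(4 a^3 + 27 b^2) mod 43 = 4
-1728 * (4 a)^3 = -1728 * (4*28)^3 mod 43 = 2
j = 2 * 4^(-1) mod 43 = 22

j = 22 (mod 43)


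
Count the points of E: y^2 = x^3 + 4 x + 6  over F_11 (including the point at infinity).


For each x in F_11, count y with y^2 = x^3 + 4 x + 6 mod 11:
  x = 1: RHS = 0, y in [0]  -> 1 point(s)
  x = 2: RHS = 0, y in [0]  -> 1 point(s)
  x = 3: RHS = 1, y in [1, 10]  -> 2 point(s)
  x = 4: RHS = 9, y in [3, 8]  -> 2 point(s)
  x = 6: RHS = 4, y in [2, 9]  -> 2 point(s)
  x = 7: RHS = 3, y in [5, 6]  -> 2 point(s)
  x = 8: RHS = 0, y in [0]  -> 1 point(s)
  x = 9: RHS = 1, y in [1, 10]  -> 2 point(s)
  x = 10: RHS = 1, y in [1, 10]  -> 2 point(s)
Affine points: 15. Add the point at infinity: total = 16.

#E(F_11) = 16


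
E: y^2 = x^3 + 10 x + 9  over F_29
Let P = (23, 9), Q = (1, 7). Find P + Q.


P != Q, so use the chord formula.
s = (y2 - y1) / (x2 - x1) = (27) / (7) mod 29 = 8
x3 = s^2 - x1 - x2 mod 29 = 8^2 - 23 - 1 = 11
y3 = s (x1 - x3) - y1 mod 29 = 8 * (23 - 11) - 9 = 0

P + Q = (11, 0)


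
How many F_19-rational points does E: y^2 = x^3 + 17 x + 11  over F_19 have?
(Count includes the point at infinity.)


For each x in F_19, count y with y^2 = x^3 + 17 x + 11 mod 19:
  x = 0: RHS = 11, y in [7, 12]  -> 2 point(s)
  x = 6: RHS = 6, y in [5, 14]  -> 2 point(s)
  x = 7: RHS = 17, y in [6, 13]  -> 2 point(s)
  x = 9: RHS = 0, y in [0]  -> 1 point(s)
  x = 11: RHS = 9, y in [3, 16]  -> 2 point(s)
  x = 12: RHS = 5, y in [9, 10]  -> 2 point(s)
  x = 13: RHS = 16, y in [4, 15]  -> 2 point(s)
  x = 16: RHS = 9, y in [3, 16]  -> 2 point(s)
  x = 17: RHS = 7, y in [8, 11]  -> 2 point(s)
Affine points: 17. Add the point at infinity: total = 18.

#E(F_19) = 18


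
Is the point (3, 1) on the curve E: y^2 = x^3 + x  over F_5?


Check whether y^2 = x^3 + 1 x + 0 (mod 5) for (x, y) = (3, 1).
LHS: y^2 = 1^2 mod 5 = 1
RHS: x^3 + 1 x + 0 = 3^3 + 1*3 + 0 mod 5 = 0
LHS != RHS

No, not on the curve


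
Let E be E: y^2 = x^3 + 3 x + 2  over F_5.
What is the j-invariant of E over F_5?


Delta = -16(4 a^3 + 27 b^2) mod 5 = 4
-1728 * (4 a)^3 = -1728 * (4*3)^3 mod 5 = 1
j = 1 * 4^(-1) mod 5 = 4

j = 4 (mod 5)


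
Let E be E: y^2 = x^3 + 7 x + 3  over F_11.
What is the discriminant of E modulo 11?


4 a^3 + 27 b^2 = 4*7^3 + 27*3^2 = 1372 + 243 = 1615
Delta = -16 * (1615) = -25840
Delta mod 11 = 10

Delta = 10 (mod 11)


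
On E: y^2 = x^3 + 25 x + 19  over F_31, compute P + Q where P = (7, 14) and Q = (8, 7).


P != Q, so use the chord formula.
s = (y2 - y1) / (x2 - x1) = (24) / (1) mod 31 = 24
x3 = s^2 - x1 - x2 mod 31 = 24^2 - 7 - 8 = 3
y3 = s (x1 - x3) - y1 mod 31 = 24 * (7 - 3) - 14 = 20

P + Q = (3, 20)


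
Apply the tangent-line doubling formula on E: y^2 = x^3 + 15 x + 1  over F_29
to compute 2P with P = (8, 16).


Doubling: s = (3 x1^2 + a) / (2 y1)
s = (3*8^2 + 15) / (2*16) mod 29 = 11
x3 = s^2 - 2 x1 mod 29 = 11^2 - 2*8 = 18
y3 = s (x1 - x3) - y1 mod 29 = 11 * (8 - 18) - 16 = 19

2P = (18, 19)


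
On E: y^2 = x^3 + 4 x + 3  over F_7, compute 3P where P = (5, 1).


k = 3 = 11_2 (binary, LSB first: 11)
Double-and-add from P = (5, 1):
  bit 0 = 1: acc = O + (5, 1) = (5, 1)
  bit 1 = 1: acc = (5, 1) + (5, 6) = O

3P = O


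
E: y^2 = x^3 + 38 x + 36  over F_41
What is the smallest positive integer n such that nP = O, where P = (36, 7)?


Compute successive multiples of P until we hit O:
  1P = (36, 7)
  2P = (8, 14)
  3P = (15, 39)
  4P = (27, 32)
  5P = (9, 0)
  6P = (27, 9)
  7P = (15, 2)
  8P = (8, 27)
  ... (continuing to 10P)
  10P = O

ord(P) = 10


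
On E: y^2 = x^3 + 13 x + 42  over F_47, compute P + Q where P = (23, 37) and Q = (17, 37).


P != Q, so use the chord formula.
s = (y2 - y1) / (x2 - x1) = (0) / (41) mod 47 = 0
x3 = s^2 - x1 - x2 mod 47 = 0^2 - 23 - 17 = 7
y3 = s (x1 - x3) - y1 mod 47 = 0 * (23 - 7) - 37 = 10

P + Q = (7, 10)


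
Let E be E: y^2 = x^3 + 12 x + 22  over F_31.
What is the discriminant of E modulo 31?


4 a^3 + 27 b^2 = 4*12^3 + 27*22^2 = 6912 + 13068 = 19980
Delta = -16 * (19980) = -319680
Delta mod 31 = 23

Delta = 23 (mod 31)


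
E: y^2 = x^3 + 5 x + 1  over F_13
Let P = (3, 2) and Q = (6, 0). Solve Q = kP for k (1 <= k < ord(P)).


Enumerate multiples of P until we hit Q = (6, 0):
  1P = (3, 2)
  2P = (6, 0)
Match found at i = 2.

k = 2


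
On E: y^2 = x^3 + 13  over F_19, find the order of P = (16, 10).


Compute successive multiples of P until we hit O:
  1P = (16, 10)
  2P = (13, 14)
  3P = (15, 14)
  4P = (4, 18)
  5P = (10, 5)
  6P = (9, 18)
  7P = (5, 10)
  8P = (17, 9)
  ... (continuing to 19P)
  19P = O

ord(P) = 19


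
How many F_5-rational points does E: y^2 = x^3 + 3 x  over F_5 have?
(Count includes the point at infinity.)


For each x in F_5, count y with y^2 = x^3 + 3 x + 0 mod 5:
  x = 0: RHS = 0, y in [0]  -> 1 point(s)
  x = 1: RHS = 4, y in [2, 3]  -> 2 point(s)
  x = 2: RHS = 4, y in [2, 3]  -> 2 point(s)
  x = 3: RHS = 1, y in [1, 4]  -> 2 point(s)
  x = 4: RHS = 1, y in [1, 4]  -> 2 point(s)
Affine points: 9. Add the point at infinity: total = 10.

#E(F_5) = 10


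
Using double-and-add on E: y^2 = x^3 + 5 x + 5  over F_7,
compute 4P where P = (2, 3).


k = 4 = 100_2 (binary, LSB first: 001)
Double-and-add from P = (2, 3):
  bit 0 = 0: acc unchanged = O
  bit 1 = 0: acc unchanged = O
  bit 2 = 1: acc = O + (1, 2) = (1, 2)

4P = (1, 2)


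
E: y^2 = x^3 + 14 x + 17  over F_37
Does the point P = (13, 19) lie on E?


Check whether y^2 = x^3 + 14 x + 17 (mod 37) for (x, y) = (13, 19).
LHS: y^2 = 19^2 mod 37 = 28
RHS: x^3 + 14 x + 17 = 13^3 + 14*13 + 17 mod 37 = 28
LHS = RHS

Yes, on the curve


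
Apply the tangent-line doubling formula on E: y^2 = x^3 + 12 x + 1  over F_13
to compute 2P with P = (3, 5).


Doubling: s = (3 x1^2 + a) / (2 y1)
s = (3*3^2 + 12) / (2*5) mod 13 = 0
x3 = s^2 - 2 x1 mod 13 = 0^2 - 2*3 = 7
y3 = s (x1 - x3) - y1 mod 13 = 0 * (3 - 7) - 5 = 8

2P = (7, 8)


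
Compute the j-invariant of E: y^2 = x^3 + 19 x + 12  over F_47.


Delta = -16(4 a^3 + 27 b^2) mod 47 = 24
-1728 * (4 a)^3 = -1728 * (4*19)^3 mod 47 = 3
j = 3 * 24^(-1) mod 47 = 6

j = 6 (mod 47)


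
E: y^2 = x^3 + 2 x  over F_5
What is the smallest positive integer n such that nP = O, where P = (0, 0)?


Compute successive multiples of P until we hit O:
  1P = (0, 0)
  2P = O

ord(P) = 2


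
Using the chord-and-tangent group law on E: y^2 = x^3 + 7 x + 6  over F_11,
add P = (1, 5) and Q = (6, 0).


P != Q, so use the chord formula.
s = (y2 - y1) / (x2 - x1) = (6) / (5) mod 11 = 10
x3 = s^2 - x1 - x2 mod 11 = 10^2 - 1 - 6 = 5
y3 = s (x1 - x3) - y1 mod 11 = 10 * (1 - 5) - 5 = 10

P + Q = (5, 10)


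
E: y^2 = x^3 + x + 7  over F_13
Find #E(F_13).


For each x in F_13, count y with y^2 = x^3 + 1 x + 7 mod 13:
  x = 1: RHS = 9, y in [3, 10]  -> 2 point(s)
  x = 2: RHS = 4, y in [2, 11]  -> 2 point(s)
  x = 4: RHS = 10, y in [6, 7]  -> 2 point(s)
  x = 9: RHS = 4, y in [2, 11]  -> 2 point(s)
  x = 10: RHS = 3, y in [4, 9]  -> 2 point(s)
  x = 11: RHS = 10, y in [6, 7]  -> 2 point(s)
Affine points: 12. Add the point at infinity: total = 13.

#E(F_13) = 13


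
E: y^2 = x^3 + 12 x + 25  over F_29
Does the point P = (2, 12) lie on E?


Check whether y^2 = x^3 + 12 x + 25 (mod 29) for (x, y) = (2, 12).
LHS: y^2 = 12^2 mod 29 = 28
RHS: x^3 + 12 x + 25 = 2^3 + 12*2 + 25 mod 29 = 28
LHS = RHS

Yes, on the curve


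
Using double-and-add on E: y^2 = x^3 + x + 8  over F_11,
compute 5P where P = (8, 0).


k = 5 = 101_2 (binary, LSB first: 101)
Double-and-add from P = (8, 0):
  bit 0 = 1: acc = O + (8, 0) = (8, 0)
  bit 1 = 0: acc unchanged = (8, 0)
  bit 2 = 1: acc = (8, 0) + O = (8, 0)

5P = (8, 0)


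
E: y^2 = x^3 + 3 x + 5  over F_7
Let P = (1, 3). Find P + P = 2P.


Doubling: s = (3 x1^2 + a) / (2 y1)
s = (3*1^2 + 3) / (2*3) mod 7 = 1
x3 = s^2 - 2 x1 mod 7 = 1^2 - 2*1 = 6
y3 = s (x1 - x3) - y1 mod 7 = 1 * (1 - 6) - 3 = 6

2P = (6, 6)


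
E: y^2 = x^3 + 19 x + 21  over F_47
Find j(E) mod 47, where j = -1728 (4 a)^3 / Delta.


Delta = -16(4 a^3 + 27 b^2) mod 47 = 30
-1728 * (4 a)^3 = -1728 * (4*19)^3 mod 47 = 3
j = 3 * 30^(-1) mod 47 = 33

j = 33 (mod 47)


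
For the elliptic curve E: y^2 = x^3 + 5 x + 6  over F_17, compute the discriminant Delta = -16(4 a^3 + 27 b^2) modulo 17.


4 a^3 + 27 b^2 = 4*5^3 + 27*6^2 = 500 + 972 = 1472
Delta = -16 * (1472) = -23552
Delta mod 17 = 10

Delta = 10 (mod 17)


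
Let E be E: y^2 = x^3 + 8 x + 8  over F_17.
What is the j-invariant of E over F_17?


Delta = -16(4 a^3 + 27 b^2) mod 17 = 2
-1728 * (4 a)^3 = -1728 * (4*8)^3 mod 17 = 3
j = 3 * 2^(-1) mod 17 = 10

j = 10 (mod 17)


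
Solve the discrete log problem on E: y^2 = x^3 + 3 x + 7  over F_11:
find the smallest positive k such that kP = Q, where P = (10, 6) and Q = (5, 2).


Enumerate multiples of P until we hit Q = (5, 2):
  1P = (10, 6)
  2P = (5, 2)
Match found at i = 2.

k = 2


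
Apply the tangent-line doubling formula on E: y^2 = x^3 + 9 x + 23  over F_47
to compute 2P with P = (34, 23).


Doubling: s = (3 x1^2 + a) / (2 y1)
s = (3*34^2 + 9) / (2*23) mod 47 = 1
x3 = s^2 - 2 x1 mod 47 = 1^2 - 2*34 = 27
y3 = s (x1 - x3) - y1 mod 47 = 1 * (34 - 27) - 23 = 31

2P = (27, 31)


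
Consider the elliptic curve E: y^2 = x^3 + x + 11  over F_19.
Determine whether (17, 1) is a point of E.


Check whether y^2 = x^3 + 1 x + 11 (mod 19) for (x, y) = (17, 1).
LHS: y^2 = 1^2 mod 19 = 1
RHS: x^3 + 1 x + 11 = 17^3 + 1*17 + 11 mod 19 = 1
LHS = RHS

Yes, on the curve


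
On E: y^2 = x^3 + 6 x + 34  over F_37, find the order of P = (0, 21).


Compute successive multiples of P until we hit O:
  1P = (0, 21)
  2P = (34, 27)
  3P = (7, 30)
  4P = (9, 15)
  5P = (12, 24)
  6P = (32, 8)
  7P = (31, 2)
  8P = (15, 24)
  ... (continuing to 41P)
  41P = O

ord(P) = 41


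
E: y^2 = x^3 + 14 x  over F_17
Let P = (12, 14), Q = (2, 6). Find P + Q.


P != Q, so use the chord formula.
s = (y2 - y1) / (x2 - x1) = (9) / (7) mod 17 = 11
x3 = s^2 - x1 - x2 mod 17 = 11^2 - 12 - 2 = 5
y3 = s (x1 - x3) - y1 mod 17 = 11 * (12 - 5) - 14 = 12

P + Q = (5, 12)


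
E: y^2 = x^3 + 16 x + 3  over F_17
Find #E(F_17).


For each x in F_17, count y with y^2 = x^3 + 16 x + 3 mod 17:
  x = 2: RHS = 9, y in [3, 14]  -> 2 point(s)
  x = 5: RHS = 4, y in [2, 15]  -> 2 point(s)
  x = 6: RHS = 9, y in [3, 14]  -> 2 point(s)
  x = 7: RHS = 16, y in [4, 13]  -> 2 point(s)
  x = 9: RHS = 9, y in [3, 14]  -> 2 point(s)
  x = 12: RHS = 2, y in [6, 11]  -> 2 point(s)
  x = 14: RHS = 13, y in [8, 9]  -> 2 point(s)
Affine points: 14. Add the point at infinity: total = 15.

#E(F_17) = 15


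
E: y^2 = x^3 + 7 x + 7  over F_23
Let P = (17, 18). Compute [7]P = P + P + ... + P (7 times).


k = 7 = 111_2 (binary, LSB first: 111)
Double-and-add from P = (17, 18):
  bit 0 = 1: acc = O + (17, 18) = (17, 18)
  bit 1 = 1: acc = (17, 18) + (12, 5) = (21, 13)
  bit 2 = 1: acc = (21, 13) + (11, 9) = (16, 12)

7P = (16, 12)


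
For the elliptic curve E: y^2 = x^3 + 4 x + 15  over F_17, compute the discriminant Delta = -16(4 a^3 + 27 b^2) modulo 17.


4 a^3 + 27 b^2 = 4*4^3 + 27*15^2 = 256 + 6075 = 6331
Delta = -16 * (6331) = -101296
Delta mod 17 = 7

Delta = 7 (mod 17)
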